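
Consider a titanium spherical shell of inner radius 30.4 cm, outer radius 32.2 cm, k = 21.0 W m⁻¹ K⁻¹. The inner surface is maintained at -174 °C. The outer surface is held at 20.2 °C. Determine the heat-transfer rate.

Q = 4πk·ΔT/(1/r₁ − 1/r₂) = 4π × 21.0 × 194.2 / (1/0.304 − 1/0.322) = 2.79×10^5 W

Q = 279 kW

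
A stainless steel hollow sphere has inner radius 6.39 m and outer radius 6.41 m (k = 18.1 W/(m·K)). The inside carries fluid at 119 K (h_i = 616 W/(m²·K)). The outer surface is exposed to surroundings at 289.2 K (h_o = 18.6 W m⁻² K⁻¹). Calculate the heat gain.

Resistance network (inner→outer):
  R_conv,in = 1/(4πr²h) = 1/(4π·6.39²·616) = 3.164×10^-6 K/W
  R_stainless steel = (1/6.39 − 1/6.41)/(4πk) = 4.883×10^-4/(4π·18.1) = 2.147×10^-6 K/W
  R_conv,out = 1/(4πr²h) = 1/(4π·6.41²·18.6) = 1.041×10^-4 K/W
ΣR = 3.164×10^-6 + 2.147×10^-6 + 1.041×10^-4 = 1.094×10^-4 K/W
Q = ΔT/ΣR = (119 K − 289.2 K)/1.094×10^-4 = -1.56×10^6 W
(Negative Q ⇒ heat flows inward; heat gain = 1.56×10^6 W.)

Q = 1.56×10^6 W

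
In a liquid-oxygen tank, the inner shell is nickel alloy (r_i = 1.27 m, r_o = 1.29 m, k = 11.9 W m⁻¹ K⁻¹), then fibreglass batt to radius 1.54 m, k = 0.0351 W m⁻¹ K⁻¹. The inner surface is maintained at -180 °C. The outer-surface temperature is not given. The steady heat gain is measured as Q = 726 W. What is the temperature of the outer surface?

T_out = 27.2 °C

Series resistances:
  R_nickel alloy = (1/1.27 − 1/1.29)/(4πk) = 0.01221/(4π·11.9) = 8.164×10^-5 K/W
  R_fibreglass batt = (1/1.29 − 1/1.54)/(4πk) = 0.1258/(4π·0.0351) = 0.2853 K/W
ΣR = 0.2854 K/W
ΔT = Q·ΣR = 726 × 0.2854 = 207.2 K
Heat flows inward, so T_out = T_in + ΔT = -180 + 207.2 = 27.2 °C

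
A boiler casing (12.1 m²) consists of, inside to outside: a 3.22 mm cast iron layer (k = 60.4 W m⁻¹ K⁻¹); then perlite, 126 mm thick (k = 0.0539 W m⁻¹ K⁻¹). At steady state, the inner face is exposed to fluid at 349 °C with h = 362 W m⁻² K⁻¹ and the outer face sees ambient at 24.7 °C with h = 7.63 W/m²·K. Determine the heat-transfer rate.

Series thermal resistances, inner to outer:
  R_conv,in = 1/(hA) = 1/(362·12.1) = 2.283×10^-4 K/W
  R_cast iron = L/(kA) = 0.00322/(60.4·12.1) = 4.406×10^-6 K/W
  R_perlite = L/(kA) = 0.126/(0.0539·12.1) = 0.1932 K/W
  R_conv,out = 1/(hA) = 1/(7.63·12.1) = 0.01083 K/W
ΣR = 2.283×10^-4 + 4.406×10^-6 + 0.1932 + 0.01083 = 0.2043 K/W
Q = ΔT/ΣR = (349 °C − 24.7 °C)/0.2043 = 1590 W

Q = 1590 W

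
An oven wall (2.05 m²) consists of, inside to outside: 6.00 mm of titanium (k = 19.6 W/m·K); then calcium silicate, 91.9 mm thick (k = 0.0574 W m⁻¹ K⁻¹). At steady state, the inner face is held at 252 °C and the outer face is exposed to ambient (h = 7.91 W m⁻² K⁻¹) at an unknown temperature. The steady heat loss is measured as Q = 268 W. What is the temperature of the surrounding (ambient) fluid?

T_out = 26.1 °C

Sum the resistances:
  R_titanium = L/(kA) = 0.00600/(19.6·2.05) = 1.493×10^-4 K/W
  R_calcium silicate = L/(kA) = 0.0919/(0.0574·2.05) = 0.7810 K/W
  R_conv,out = 1/(hA) = 1/(7.91·2.05) = 0.06167 K/W
ΣR = 0.8428 K/W
ΔT = Q·ΣR = 268 × 0.8428 = 225.9 K
Heat flows outward, so T_out = T_in − ΔT = 252 − 225.9 = 26.1 °C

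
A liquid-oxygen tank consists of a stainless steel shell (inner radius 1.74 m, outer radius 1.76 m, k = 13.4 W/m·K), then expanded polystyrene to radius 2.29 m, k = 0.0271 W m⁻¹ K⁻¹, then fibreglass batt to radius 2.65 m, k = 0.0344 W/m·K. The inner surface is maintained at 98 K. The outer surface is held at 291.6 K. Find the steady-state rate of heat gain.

Q = 370 W

Treat each layer as a resistance in series:
  R_stainless steel = (1/1.74 − 1/1.76)/(4πk) = 0.006531/(4π·13.4) = 3.878×10^-5 K/W
  R_expanded polystyrene = (1/1.76 − 1/2.29)/(4πk) = 0.1315/(4π·0.0271) = 0.3861 K/W
  R_fibreglass batt = (1/2.29 − 1/2.65)/(4πk) = 0.05932/(4π·0.0344) = 0.1372 K/W
ΣR = 3.878×10^-5 + 0.3861 + 0.1372 = 0.5233 K/W
Q = ΔT/ΣR = (98 K − 291.6 K)/0.5233 = -370 W
(Negative Q ⇒ heat flows inward; heat gain = 370 W.)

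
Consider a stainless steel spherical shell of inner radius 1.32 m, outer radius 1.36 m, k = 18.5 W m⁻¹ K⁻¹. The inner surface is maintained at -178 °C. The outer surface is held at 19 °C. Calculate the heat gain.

Q = 2.06×10^6 W

Q = 4πk·ΔT/(1/r₁ − 1/r₂) = 4π × 18.5 × 197 / (1/1.32 − 1/1.36) = 2.06×10^6 W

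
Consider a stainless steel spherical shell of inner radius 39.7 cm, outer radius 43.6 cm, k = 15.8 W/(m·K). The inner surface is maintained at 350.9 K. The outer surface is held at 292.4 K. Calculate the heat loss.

Q = 4πk·ΔT/(1/r₁ − 1/r₂) = 4π × 15.8 × 58.5 / (1/0.397 − 1/0.436) = 51600 W

Q = 51600 W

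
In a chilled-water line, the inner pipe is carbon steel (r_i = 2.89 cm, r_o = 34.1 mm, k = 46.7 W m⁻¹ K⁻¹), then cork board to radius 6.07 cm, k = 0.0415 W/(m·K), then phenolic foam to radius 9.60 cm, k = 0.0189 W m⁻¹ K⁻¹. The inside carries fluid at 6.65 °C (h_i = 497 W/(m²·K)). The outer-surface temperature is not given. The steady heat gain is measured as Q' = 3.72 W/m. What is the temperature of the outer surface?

T_out = 29.3 °C

Sum the resistances:
  R'_conv,in = 1/(2πr h) = 1/(2π·0.0289·497) = 0.01108 m·K/W
  R'_carbon steel = ln(0.0341/0.0289)/(2πk) = 0.1655/(2π·46.7) = 5.639×10^-4 m·K/W
  R'_cork board = ln(0.0607/0.0341)/(2πk) = 0.5766/(2π·0.0415) = 2.211 m·K/W
  R'_phenolic foam = ln(0.0960/0.0607)/(2πk) = 0.4584/(2π·0.0189) = 3.860 m·K/W
ΣR = 6.083 m·K/W
ΔT = Q'·ΣR = 3.72 × 6.083 = 22.63 K
Heat flows inward, so T_out = T_in + ΔT = 6.65 + 22.63 = 29.3 °C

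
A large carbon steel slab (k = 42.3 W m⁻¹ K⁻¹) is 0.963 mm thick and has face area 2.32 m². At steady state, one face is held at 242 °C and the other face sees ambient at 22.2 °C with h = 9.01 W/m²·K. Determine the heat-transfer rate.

Series thermal resistances, inner to outer:
  R_carbon steel = L/(kA) = 9.63×10^-4/(42.3·2.32) = 9.813×10^-6 K/W
  R_conv,out = 1/(hA) = 1/(9.01·2.32) = 0.04784 K/W
ΣR = 9.813×10^-6 + 0.04784 = 0.04785 K/W
Q = ΔT/ΣR = (242 °C − 22.2 °C)/0.04785 = 4590 W

Q = 4.59 kW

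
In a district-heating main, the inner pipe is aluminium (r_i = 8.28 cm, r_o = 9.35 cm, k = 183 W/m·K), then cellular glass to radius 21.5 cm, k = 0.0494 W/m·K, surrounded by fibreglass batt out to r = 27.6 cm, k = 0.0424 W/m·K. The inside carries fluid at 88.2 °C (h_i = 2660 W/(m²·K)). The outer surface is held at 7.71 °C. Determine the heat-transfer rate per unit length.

Resistance network (inner→outer):
  R'_conv,in = 1/(2πr h) = 1/(2π·0.0828·2660) = 7.226×10^-4 m·K/W
  R'_aluminium = ln(0.0935/0.0828)/(2πk) = 0.1215/(2π·183) = 1.057×10^-4 m·K/W
  R'_cellular glass = ln(0.215/0.0935)/(2πk) = 0.8327/(2π·0.0494) = 2.683 m·K/W
  R'_fibreglass batt = ln(0.276/0.215)/(2πk) = 0.2498/(2π·0.0424) = 0.9375 m·K/W
ΣR = 7.226×10^-4 + 1.057×10^-4 + 2.683 + 0.9375 = 3.621 m·K/W
Q' = ΔT/ΣR = (88.2 °C − 7.71 °C)/3.621 = 22.2 W/m

Q' = 22.2 W/m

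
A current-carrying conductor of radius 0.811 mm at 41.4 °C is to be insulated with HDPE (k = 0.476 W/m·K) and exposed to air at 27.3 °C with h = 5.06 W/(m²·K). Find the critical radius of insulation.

r_cr = 9.41 cm

For a cylinder, r_cr = k_ins/h = 0.476/5.06 = 0.0941 m = 9.41 cm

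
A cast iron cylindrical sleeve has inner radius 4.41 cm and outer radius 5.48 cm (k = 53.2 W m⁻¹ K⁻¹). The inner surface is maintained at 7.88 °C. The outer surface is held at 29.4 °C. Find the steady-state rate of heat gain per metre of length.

Q' = 33.1 kW/m

Q' = 2πk·ΔT/ln(r₂/r₁) = 2π × 53.2 × 21.52 / ln(0.0548/0.0441) = 33100 W/m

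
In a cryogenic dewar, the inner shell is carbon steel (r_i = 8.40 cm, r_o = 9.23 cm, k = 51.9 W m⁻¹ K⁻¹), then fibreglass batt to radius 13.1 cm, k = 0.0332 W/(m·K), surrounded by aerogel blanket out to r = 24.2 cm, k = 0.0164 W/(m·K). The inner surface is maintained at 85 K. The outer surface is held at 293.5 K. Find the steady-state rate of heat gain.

Q = 8.45 W

Resistance network (inner→outer):
  R_carbon steel = (1/0.0840 − 1/0.0923)/(4πk) = 1.071/(4π·51.9) = 0.001641 K/W
  R_fibreglass batt = (1/0.0923 − 1/0.131)/(4πk) = 3.201/(4π·0.0332) = 7.672 K/W
  R_aerogel blanket = (1/0.131 − 1/0.242)/(4πk) = 3.501/(4π·0.0164) = 16.99 K/W
ΣR = 0.001641 + 7.672 + 16.99 = 24.66 K/W
Q = ΔT/ΣR = (85 K − 293.5 K)/24.66 = -8.45 W
(Negative Q ⇒ heat flows inward; heat gain = 8.45 W.)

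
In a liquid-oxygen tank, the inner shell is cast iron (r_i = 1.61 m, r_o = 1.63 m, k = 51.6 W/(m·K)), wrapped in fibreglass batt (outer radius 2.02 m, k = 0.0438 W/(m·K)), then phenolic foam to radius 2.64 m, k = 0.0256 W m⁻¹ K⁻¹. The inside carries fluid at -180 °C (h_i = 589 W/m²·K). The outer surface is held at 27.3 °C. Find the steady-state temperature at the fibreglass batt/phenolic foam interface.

Series thermal resistances, inner to outer:
  R_conv,in = 1/(4πr²h) = 1/(4π·1.61²·589) = 5.212×10^-5 K/W
  R_cast iron = (1/1.61 − 1/1.63)/(4πk) = 0.007621/(4π·51.6) = 1.175×10^-5 K/W
  R_fibreglass batt = (1/1.63 − 1/2.02)/(4πk) = 0.1184/(4π·0.0438) = 0.2152 K/W
  R_phenolic foam = (1/2.02 − 1/2.64)/(4πk) = 0.1163/(4π·0.0256) = 0.3614 K/W
ΣR = 5.212×10^-5 + 1.175×10^-5 + 0.2152 + 0.3614 = 0.5767 K/W
Q = ΔT/ΣR = (-180 °C − 27.3 °C)/0.5767 = -359.5 W
From the inner boundary to the fibreglass batt/phenolic foam interface, ΣR_partial = 0.2153 K/W.
T_interface = T_in − Q·ΣR_partial = -180 °C − (-359.5)(0.2153) = -103 °C

T = -103 °C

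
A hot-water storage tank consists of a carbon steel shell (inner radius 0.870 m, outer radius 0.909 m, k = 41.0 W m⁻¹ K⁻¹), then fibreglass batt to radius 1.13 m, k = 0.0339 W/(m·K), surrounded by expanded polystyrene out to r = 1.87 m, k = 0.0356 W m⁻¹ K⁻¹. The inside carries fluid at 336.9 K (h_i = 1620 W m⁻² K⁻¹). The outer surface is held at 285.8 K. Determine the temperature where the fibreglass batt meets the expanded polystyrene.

Resistance network (inner→outer):
  R_conv,in = 1/(4πr²h) = 1/(4π·0.870²·1620) = 6.490×10^-5 K/W
  R_carbon steel = (1/0.870 − 1/0.909)/(4πk) = 0.04932/(4π·41.0) = 9.572×10^-5 K/W
  R_fibreglass batt = (1/0.909 − 1/1.13)/(4πk) = 0.2152/(4π·0.0339) = 0.5051 K/W
  R_expanded polystyrene = (1/1.13 − 1/1.87)/(4πk) = 0.3502/(4π·0.0356) = 0.7828 K/W
ΣR = 6.490×10^-5 + 9.572×10^-5 + 0.5051 + 0.7828 = 1.288 K/W
Q = ΔT/ΣR = (336.9 K − 285.8 K)/1.288 = 39.67 W
From the inner boundary to the fibreglass batt/expanded polystyrene interface, ΣR_partial = 0.5053 K/W.
T_interface = T_in − Q·ΣR_partial = 336.9 K − (39.67)(0.5053) = 316.9 K

T = 316.9 K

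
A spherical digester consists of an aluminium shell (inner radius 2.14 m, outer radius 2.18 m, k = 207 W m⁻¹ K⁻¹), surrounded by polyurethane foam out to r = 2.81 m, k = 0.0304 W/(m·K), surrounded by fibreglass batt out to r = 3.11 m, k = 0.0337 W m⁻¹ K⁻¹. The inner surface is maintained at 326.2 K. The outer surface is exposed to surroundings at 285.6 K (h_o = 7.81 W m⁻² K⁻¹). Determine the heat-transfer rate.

Q = 116 W

Resistance network (inner→outer):
  R_aluminium = (1/2.14 − 1/2.18)/(4πk) = 0.008574/(4π·207) = 3.296×10^-6 K/W
  R_polyurethane foam = (1/2.18 − 1/2.81)/(4πk) = 0.1028/(4π·0.0304) = 0.2692 K/W
  R_fibreglass batt = (1/2.81 − 1/3.11)/(4πk) = 0.03433/(4π·0.0337) = 0.08106 K/W
  R_conv,out = 1/(4πr²h) = 1/(4π·3.11²·7.81) = 0.001053 K/W
ΣR = 3.296×10^-6 + 0.2692 + 0.08106 + 0.001053 = 0.3513 K/W
Q = ΔT/ΣR = (326.2 K − 285.6 K)/0.3513 = 116 W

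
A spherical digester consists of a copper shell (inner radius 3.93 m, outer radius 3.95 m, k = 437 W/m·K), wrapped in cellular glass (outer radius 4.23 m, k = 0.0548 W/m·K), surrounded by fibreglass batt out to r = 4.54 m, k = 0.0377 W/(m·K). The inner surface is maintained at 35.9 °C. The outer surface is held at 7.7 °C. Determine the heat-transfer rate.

Treat each layer as a resistance in series:
  R_copper = (1/3.93 − 1/3.95)/(4πk) = 0.001288/(4π·437) = 2.346×10^-7 K/W
  R_cellular glass = (1/3.95 − 1/4.23)/(4πk) = 0.01676/(4π·0.0548) = 0.02433 K/W
  R_fibreglass batt = (1/4.23 − 1/4.54)/(4πk) = 0.01614/(4π·0.0377) = 0.03407 K/W
ΣR = 2.346×10^-7 + 0.02433 + 0.03407 = 0.05840 K/W
Q = ΔT/ΣR = (35.9 °C − 7.7 °C)/0.05840 = 483 W

Q = 483 W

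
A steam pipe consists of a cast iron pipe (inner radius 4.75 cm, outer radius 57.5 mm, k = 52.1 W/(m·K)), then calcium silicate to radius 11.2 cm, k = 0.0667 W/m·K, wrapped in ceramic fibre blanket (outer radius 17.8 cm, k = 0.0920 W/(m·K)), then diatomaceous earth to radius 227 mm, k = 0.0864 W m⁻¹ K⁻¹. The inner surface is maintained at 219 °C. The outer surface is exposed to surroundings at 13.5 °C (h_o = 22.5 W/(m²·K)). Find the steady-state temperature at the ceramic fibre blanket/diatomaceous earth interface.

Series thermal resistances, inner to outer:
  R'_cast iron = ln(0.0575/0.0475)/(2πk) = 0.1911/(2π·52.1) = 5.836×10^-4 m·K/W
  R'_calcium silicate = ln(0.112/0.0575)/(2πk) = 0.6667/(2π·0.0667) = 1.591 m·K/W
  R'_ceramic fibre blanket = ln(0.178/0.112)/(2πk) = 0.4633/(2π·0.0920) = 0.8015 m·K/W
  R'_diatomaceous earth = ln(0.227/0.178)/(2πk) = 0.2432/(2π·0.0864) = 0.4479 m·K/W
  R'_conv,out = 1/(2πr h) = 1/(2π·0.227·22.5) = 0.03116 m·K/W
ΣR = 5.836×10^-4 + 1.591 + 0.8015 + 0.4479 + 0.03116 = 2.872 m·K/W
Q' = ΔT/ΣR = (219 °C − 13.5 °C)/2.872 = 71.55 W/m
From the inner boundary to the ceramic fibre blanket/diatomaceous earth interface, ΣR_partial = 2.393 m·K/W.
T_interface = T_in − Q'·ΣR_partial = 219 °C − (71.55)(2.393) = 47.8 °C

T = 47.8 °C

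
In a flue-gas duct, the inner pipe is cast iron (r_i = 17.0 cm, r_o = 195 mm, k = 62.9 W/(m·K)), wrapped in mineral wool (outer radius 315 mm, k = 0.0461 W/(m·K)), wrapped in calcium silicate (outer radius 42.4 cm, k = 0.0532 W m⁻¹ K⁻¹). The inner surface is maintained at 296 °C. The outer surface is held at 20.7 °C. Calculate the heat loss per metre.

Q' = 108 W/m

Series thermal resistances, inner to outer:
  R'_cast iron = ln(0.195/0.170)/(2πk) = 0.1372/(2π·62.9) = 3.472×10^-4 m·K/W
  R'_mineral wool = ln(0.315/0.195)/(2πk) = 0.4796/(2π·0.0461) = 1.656 m·K/W
  R'_calcium silicate = ln(0.424/0.315)/(2πk) = 0.2972/(2π·0.0532) = 0.8890 m·K/W
ΣR = 3.472×10^-4 + 1.656 + 0.8890 = 2.545 m·K/W
Q' = ΔT/ΣR = (296 °C − 20.7 °C)/2.545 = 108 W/m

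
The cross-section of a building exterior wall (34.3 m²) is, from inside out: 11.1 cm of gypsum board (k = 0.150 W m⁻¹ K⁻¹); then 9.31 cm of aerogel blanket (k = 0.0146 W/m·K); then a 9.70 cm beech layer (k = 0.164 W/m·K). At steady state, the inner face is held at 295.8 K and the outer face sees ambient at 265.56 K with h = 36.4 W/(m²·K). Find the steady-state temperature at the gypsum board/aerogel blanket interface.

Resistance network (inner→outer):
  R_gypsum board = L/(kA) = 0.111/(0.150·34.3) = 0.02157 K/W
  R_aerogel blanket = L/(kA) = 0.0931/(0.0146·34.3) = 0.1859 K/W
  R_beech = L/(kA) = 0.0970/(0.164·34.3) = 0.01724 K/W
  R_conv,out = 1/(hA) = 1/(36.4·34.3) = 8.009×10^-4 K/W
ΣR = 0.02157 + 0.1859 + 0.01724 + 8.009×10^-4 = 0.2255 K/W
Q = ΔT/ΣR = (295.8 K − 265.56 K)/0.2255 = 134.1 W
From the inner boundary to the gypsum board/aerogel blanket interface, ΣR_partial = 0.02157 K/W.
T_interface = T_in − Q·ΣR_partial = 295.8 K − (134.1)(0.02157) = 292.9 K

T = 292.9 K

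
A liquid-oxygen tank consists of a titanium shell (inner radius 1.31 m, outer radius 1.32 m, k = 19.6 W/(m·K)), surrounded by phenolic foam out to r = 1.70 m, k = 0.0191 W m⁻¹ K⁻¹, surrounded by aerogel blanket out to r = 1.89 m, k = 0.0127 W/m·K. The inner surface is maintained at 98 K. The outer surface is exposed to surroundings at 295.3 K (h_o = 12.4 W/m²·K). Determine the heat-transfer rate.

Q = 183 W

Treat each layer as a resistance in series:
  R_titanium = (1/1.31 − 1/1.32)/(4πk) = 0.005783/(4π·19.6) = 2.348×10^-5 K/W
  R_phenolic foam = (1/1.32 − 1/1.70)/(4πk) = 0.1693/(4π·0.0191) = 0.7055 K/W
  R_aerogel blanket = (1/1.70 − 1/1.89)/(4πk) = 0.05913/(4π·0.0127) = 0.3705 K/W
  R_conv,out = 1/(4πr²h) = 1/(4π·1.89²·12.4) = 0.001797 K/W
ΣR = 2.348×10^-5 + 0.7055 + 0.3705 + 0.001797 = 1.078 K/W
Q = ΔT/ΣR = (98 K − 295.3 K)/1.078 = -183 W
(Negative Q ⇒ heat flows inward; heat gain = 183 W.)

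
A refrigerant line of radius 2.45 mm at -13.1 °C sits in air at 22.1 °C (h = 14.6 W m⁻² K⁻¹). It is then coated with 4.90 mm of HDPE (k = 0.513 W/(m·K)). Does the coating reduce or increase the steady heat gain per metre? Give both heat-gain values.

increases: 7.91 → 19.3 W/m

Critical radius for a cylinder: r_cr = k/h = 0.0351 m = 3.51 cm.
Outer radius after coating: r₂ = 0.00245 + 0.00490 = 0.00735 m.
Since r₁ < r_cr and r₂ ≤ r_cr, the coating moves toward the maximum at r_cr — heat gain rises.
Bare: R = 1/(2πr₁h) = 4.449 m·K/W; Q = 35.2/4.449 = 7.91 W/m.
Coated: R = R_cond + R_conv = 1.824 m·K/W; Q = 35.2/1.824 = 19.3 W/m.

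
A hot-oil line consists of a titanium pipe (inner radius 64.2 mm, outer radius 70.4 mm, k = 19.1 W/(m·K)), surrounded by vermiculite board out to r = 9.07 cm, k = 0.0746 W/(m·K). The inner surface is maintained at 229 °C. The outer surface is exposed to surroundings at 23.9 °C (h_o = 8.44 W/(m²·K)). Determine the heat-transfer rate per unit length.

Q' = 274 W/m

Resistance network (inner→outer):
  R'_titanium = ln(0.0704/0.0642)/(2πk) = 0.09219/(2π·19.1) = 7.682×10^-4 m·K/W
  R'_vermiculite board = ln(0.0907/0.0704)/(2πk) = 0.2534/(2π·0.0746) = 0.5405 m·K/W
  R'_conv,out = 1/(2πr h) = 1/(2π·0.0907·8.44) = 0.2079 m·K/W
ΣR = 7.682×10^-4 + 0.5405 + 0.2079 = 0.7492 m·K/W
Q' = ΔT/ΣR = (229 °C − 23.9 °C)/0.7492 = 274 W/m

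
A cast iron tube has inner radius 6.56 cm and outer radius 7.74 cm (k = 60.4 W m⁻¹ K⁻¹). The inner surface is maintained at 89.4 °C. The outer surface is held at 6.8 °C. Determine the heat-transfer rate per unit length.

Q' = 2πk·ΔT/ln(r₂/r₁) = 2π × 60.4 × 82.6 / ln(0.0774/0.0656) = 1.90×10^5 W/m

Q' = 190 kW/m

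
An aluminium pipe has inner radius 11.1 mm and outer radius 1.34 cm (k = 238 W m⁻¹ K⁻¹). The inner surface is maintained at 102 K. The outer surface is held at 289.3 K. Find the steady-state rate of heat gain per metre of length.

Q' = 1490 kW/m

Q' = 2πk·ΔT/ln(r₂/r₁) = 2π × 238 × 187.3 / ln(0.0134/0.0111) = 1.49×10^6 W/m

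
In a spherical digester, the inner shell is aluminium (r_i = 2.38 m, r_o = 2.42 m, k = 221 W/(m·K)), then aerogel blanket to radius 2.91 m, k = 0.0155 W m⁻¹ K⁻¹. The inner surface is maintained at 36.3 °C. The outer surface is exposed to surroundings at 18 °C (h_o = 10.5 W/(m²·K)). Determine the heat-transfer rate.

Resistance network (inner→outer):
  R_aluminium = (1/2.38 − 1/2.42)/(4πk) = 0.006945/(4π·221) = 2.501×10^-6 K/W
  R_aerogel blanket = (1/2.42 − 1/2.91)/(4πk) = 0.06958/(4π·0.0155) = 0.3572 K/W
  R_conv,out = 1/(4πr²h) = 1/(4π·2.91²·10.5) = 8.950×10^-4 K/W
ΣR = 2.501×10^-6 + 0.3572 + 8.950×10^-4 = 0.3581 K/W
Q = ΔT/ΣR = (36.3 °C − 18 °C)/0.3581 = 51.1 W

Q = 51.1 W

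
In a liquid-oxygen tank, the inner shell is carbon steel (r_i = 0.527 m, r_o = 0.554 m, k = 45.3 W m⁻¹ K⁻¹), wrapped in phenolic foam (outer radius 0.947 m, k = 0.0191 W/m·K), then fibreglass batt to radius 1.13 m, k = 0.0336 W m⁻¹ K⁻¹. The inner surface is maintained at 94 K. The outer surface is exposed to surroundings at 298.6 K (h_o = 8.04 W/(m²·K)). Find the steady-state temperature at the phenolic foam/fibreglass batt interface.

Series thermal resistances, inner to outer:
  R_carbon steel = (1/0.527 − 1/0.554)/(4πk) = 0.09248/(4π·45.3) = 1.625×10^-4 K/W
  R_phenolic foam = (1/0.554 − 1/0.947)/(4πk) = 0.7491/(4π·0.0191) = 3.121 K/W
  R_fibreglass batt = (1/0.947 − 1/1.13)/(4πk) = 0.1710/(4π·0.0336) = 0.4050 K/W
  R_conv,out = 1/(4πr²h) = 1/(4π·1.13²·8.04) = 0.007751 K/W
ΣR = 1.625×10^-4 + 3.121 + 0.4050 + 0.007751 = 3.534 K/W
Q = ΔT/ΣR = (94 K − 298.6 K)/3.534 = -57.89 W
From the inner boundary to the phenolic foam/fibreglass batt interface, ΣR_partial = 3.121 K/W.
T_interface = T_in − Q·ΣR_partial = 94 K − (-57.89)(3.121) = 274.7 K

T = 274.7 K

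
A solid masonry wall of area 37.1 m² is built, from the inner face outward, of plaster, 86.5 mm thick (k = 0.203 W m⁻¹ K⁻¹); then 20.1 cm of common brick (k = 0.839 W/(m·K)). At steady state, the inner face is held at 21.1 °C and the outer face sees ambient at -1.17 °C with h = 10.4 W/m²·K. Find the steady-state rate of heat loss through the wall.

Q = 1080 W

Series thermal resistances, inner to outer:
  R_plaster = L/(kA) = 0.0865/(0.203·37.1) = 0.01149 K/W
  R_common brick = L/(kA) = 0.201/(0.839·37.1) = 0.006457 K/W
  R_conv,out = 1/(hA) = 1/(10.4·37.1) = 0.002592 K/W
ΣR = 0.01149 + 0.006457 + 0.002592 = 0.02054 K/W
Q = ΔT/ΣR = (21.1 °C − -1.17 °C)/0.02054 = 1080 W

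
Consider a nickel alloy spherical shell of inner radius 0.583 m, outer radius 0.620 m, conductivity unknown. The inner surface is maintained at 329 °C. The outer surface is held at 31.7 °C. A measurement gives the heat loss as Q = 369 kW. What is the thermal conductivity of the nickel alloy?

k = 10.1 W/m·K

ΣR = ΔT/Q = |329 − 31.7|/3.69×10^5 = 8.057×10^-4 K/W
(1/r₁−1/r₂)/(4πk) = 8.057×10^-4 ⇒ k = 0.1024/(4π·8.057×10^-4) = 10.1 W/m·K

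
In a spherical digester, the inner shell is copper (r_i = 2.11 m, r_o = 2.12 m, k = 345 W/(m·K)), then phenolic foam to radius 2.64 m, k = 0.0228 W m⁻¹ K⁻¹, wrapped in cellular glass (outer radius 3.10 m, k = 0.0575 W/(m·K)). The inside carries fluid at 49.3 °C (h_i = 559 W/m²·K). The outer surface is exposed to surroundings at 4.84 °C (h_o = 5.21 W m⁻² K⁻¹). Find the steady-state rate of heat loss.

Q = 110 W

Treat each layer as a resistance in series:
  R_conv,in = 1/(4πr²h) = 1/(4π·2.11²·559) = 3.198×10^-5 K/W
  R_copper = (1/2.11 − 1/2.12)/(4πk) = 0.002236/(4π·345) = 5.156×10^-7 K/W
  R_phenolic foam = (1/2.12 − 1/2.64)/(4πk) = 0.09291/(4π·0.0228) = 0.3243 K/W
  R_cellular glass = (1/2.64 − 1/3.10)/(4πk) = 0.05621/(4π·0.0575) = 0.07779 K/W
  R_conv,out = 1/(4πr²h) = 1/(4π·3.10²·5.21) = 0.001589 K/W
ΣR = 3.198×10^-5 + 5.156×10^-7 + 0.3243 + 0.07779 + 0.001589 = 0.4037 K/W
Q = ΔT/ΣR = (49.3 °C − 4.84 °C)/0.4037 = 110 W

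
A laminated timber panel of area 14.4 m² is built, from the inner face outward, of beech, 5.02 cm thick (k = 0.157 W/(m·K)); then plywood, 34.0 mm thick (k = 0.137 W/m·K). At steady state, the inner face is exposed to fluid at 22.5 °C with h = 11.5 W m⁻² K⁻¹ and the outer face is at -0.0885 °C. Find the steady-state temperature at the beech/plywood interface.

Series thermal resistances, inner to outer:
  R_conv,in = 1/(hA) = 1/(11.5·14.4) = 0.006039 K/W
  R_beech = L/(kA) = 0.0502/(0.157·14.4) = 0.02220 K/W
  R_plywood = L/(kA) = 0.0340/(0.137·14.4) = 0.01723 K/W
ΣR = 0.006039 + 0.02220 + 0.01723 = 0.04547 K/W
Q = ΔT/ΣR = (22.5 °C − -0.0885 °C)/0.04547 = 496.8 W
From the inner boundary to the beech/plywood interface, ΣR_partial = 0.02824 K/W.
T_interface = T_in − Q·ΣR_partial = 22.5 °C − (496.8)(0.02824) = 8.47 °C

T = 8.47 °C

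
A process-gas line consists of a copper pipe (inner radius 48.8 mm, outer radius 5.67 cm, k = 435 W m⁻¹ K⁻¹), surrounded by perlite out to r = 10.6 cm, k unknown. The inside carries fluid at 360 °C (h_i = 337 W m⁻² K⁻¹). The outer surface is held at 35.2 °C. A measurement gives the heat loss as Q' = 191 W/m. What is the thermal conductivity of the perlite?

ΣR = ΔT/Q' = |360 − 35.2|/191 = 1.701 m·K/W
Known resistances:
  R'_conv,in = 1/(2πr h) = 1/(2π·0.0488·337) = 0.009678 m·K/W
  R'_copper = ln(0.0567/0.0488)/(2πk) = 0.1500/(2π·435) = 5.490×10^-5 m·K/W
R_perlite = ΣR − ΣR_known = 1.701 − 0.009733 = 1.691 m·K/W
ln(r₂/r₁)/(2πk) = 1.691 ⇒ k = 0.6257/(2π·1.691) = 0.0589 W/m·K

k = 0.0589 W/m·K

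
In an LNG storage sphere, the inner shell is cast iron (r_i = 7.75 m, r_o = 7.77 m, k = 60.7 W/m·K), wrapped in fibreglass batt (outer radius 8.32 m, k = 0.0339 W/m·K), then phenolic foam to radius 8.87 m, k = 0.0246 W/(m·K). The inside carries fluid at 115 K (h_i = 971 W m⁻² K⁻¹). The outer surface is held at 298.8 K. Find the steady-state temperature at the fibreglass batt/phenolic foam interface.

Treat each layer as a resistance in series:
  R_conv,in = 1/(4πr²h) = 1/(4π·7.75²·971) = 1.364×10^-6 K/W
  R_cast iron = (1/7.75 − 1/7.77)/(4πk) = 3.321×10^-4/(4π·60.7) = 4.354×10^-7 K/W
  R_fibreglass batt = (1/7.77 − 1/8.32)/(4πk) = 0.008508/(4π·0.0339) = 0.01997 K/W
  R_phenolic foam = (1/8.32 − 1/8.87)/(4πk) = 0.007453/(4π·0.0246) = 0.02411 K/W
ΣR = 1.364×10^-6 + 4.354×10^-7 + 0.01997 + 0.02411 = 0.04408 K/W
Q = ΔT/ΣR = (115 K − 298.8 K)/0.04408 = -4170 W
From the inner boundary to the fibreglass batt/phenolic foam interface, ΣR_partial = 0.01997 K/W.
T_interface = T_in − Q·ΣR_partial = 115 K − (-4170)(0.01997) = 198.3 K

T = 198.3 K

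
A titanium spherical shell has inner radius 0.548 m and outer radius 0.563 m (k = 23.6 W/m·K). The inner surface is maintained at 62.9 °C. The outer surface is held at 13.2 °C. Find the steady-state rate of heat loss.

Q = 303 kW

Q = 4πk·ΔT/(1/r₁ − 1/r₂) = 4π × 23.6 × 49.7 / (1/0.548 − 1/0.563) = 3.03×10^5 W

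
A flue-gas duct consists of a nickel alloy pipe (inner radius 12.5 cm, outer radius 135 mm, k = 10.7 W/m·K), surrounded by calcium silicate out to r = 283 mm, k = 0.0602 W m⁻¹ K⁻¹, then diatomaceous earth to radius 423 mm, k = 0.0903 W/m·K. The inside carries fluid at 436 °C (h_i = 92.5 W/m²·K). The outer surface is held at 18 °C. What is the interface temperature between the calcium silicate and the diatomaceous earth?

Resistance network (inner→outer):
  R'_conv,in = 1/(2πr h) = 1/(2π·0.125·92.5) = 0.01376 m·K/W
  R'_nickel alloy = ln(0.135/0.125)/(2πk) = 0.07696/(2π·10.7) = 0.001145 m·K/W
  R'_calcium silicate = ln(0.283/0.135)/(2πk) = 0.7402/(2π·0.0602) = 1.957 m·K/W
  R'_diatomaceous earth = ln(0.423/0.283)/(2πk) = 0.4019/(2π·0.0903) = 0.7084 m·K/W
ΣR = 0.01376 + 0.001145 + 1.957 + 0.7084 = 2.680 m·K/W
Q' = ΔT/ΣR = (436 °C − 18 °C)/2.680 = 156.0 W/m
From the inner boundary to the calcium silicate/diatomaceous earth interface, ΣR_partial = 1.972 m·K/W.
T_interface = T_in − Q'·ΣR_partial = 436 °C − (156.0)(1.972) = 128 °C

T = 128 °C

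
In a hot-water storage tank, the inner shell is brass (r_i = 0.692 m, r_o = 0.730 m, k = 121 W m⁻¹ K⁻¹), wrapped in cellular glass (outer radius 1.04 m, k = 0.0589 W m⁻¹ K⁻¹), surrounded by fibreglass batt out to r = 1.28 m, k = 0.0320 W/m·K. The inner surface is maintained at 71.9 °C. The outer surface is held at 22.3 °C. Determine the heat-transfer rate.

Q = 49.6 W

Series thermal resistances, inner to outer:
  R_brass = (1/0.692 − 1/0.730)/(4πk) = 0.07522/(4π·121) = 4.947×10^-5 K/W
  R_cellular glass = (1/0.730 − 1/1.04)/(4πk) = 0.4083/(4π·0.0589) = 0.5517 K/W
  R_fibreglass batt = (1/1.04 − 1/1.28)/(4πk) = 0.1803/(4π·0.0320) = 0.4483 K/W
ΣR = 4.947×10^-5 + 0.5517 + 0.4483 = 1.000 K/W
Q = ΔT/ΣR = (71.9 °C − 22.3 °C)/1.000 = 49.6 W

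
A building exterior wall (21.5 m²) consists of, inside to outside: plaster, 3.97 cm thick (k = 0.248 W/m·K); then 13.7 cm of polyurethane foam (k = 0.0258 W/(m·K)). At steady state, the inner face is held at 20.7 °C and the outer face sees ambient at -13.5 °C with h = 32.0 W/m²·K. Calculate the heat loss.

Q = 134 W

Resistance network (inner→outer):
  R_plaster = L/(kA) = 0.0397/(0.248·21.5) = 0.007446 K/W
  R_polyurethane foam = L/(kA) = 0.137/(0.0258·21.5) = 0.2470 K/W
  R_conv,out = 1/(hA) = 1/(32.0·21.5) = 0.001453 K/W
ΣR = 0.007446 + 0.2470 + 0.001453 = 0.2559 K/W
Q = ΔT/ΣR = (20.7 °C − -13.5 °C)/0.2559 = 134 W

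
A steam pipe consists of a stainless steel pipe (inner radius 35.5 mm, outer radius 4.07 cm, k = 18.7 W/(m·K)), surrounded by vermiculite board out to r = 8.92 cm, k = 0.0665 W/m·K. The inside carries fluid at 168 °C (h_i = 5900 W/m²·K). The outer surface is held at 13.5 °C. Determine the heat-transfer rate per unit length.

Treat each layer as a resistance in series:
  R'_conv,in = 1/(2πr h) = 1/(2π·0.0355·5900) = 7.599×10^-4 m·K/W
  R'_stainless steel = ln(0.0407/0.0355)/(2πk) = 0.1367/(2π·18.7) = 0.001163 m·K/W
  R'_vermiculite board = ln(0.0892/0.0407)/(2πk) = 0.7847/(2π·0.0665) = 1.878 m·K/W
ΣR = 7.599×10^-4 + 0.001163 + 1.878 = 1.880 m·K/W
Q' = ΔT/ΣR = (168 °C − 13.5 °C)/1.880 = 82.2 W/m

Q' = 82.2 W/m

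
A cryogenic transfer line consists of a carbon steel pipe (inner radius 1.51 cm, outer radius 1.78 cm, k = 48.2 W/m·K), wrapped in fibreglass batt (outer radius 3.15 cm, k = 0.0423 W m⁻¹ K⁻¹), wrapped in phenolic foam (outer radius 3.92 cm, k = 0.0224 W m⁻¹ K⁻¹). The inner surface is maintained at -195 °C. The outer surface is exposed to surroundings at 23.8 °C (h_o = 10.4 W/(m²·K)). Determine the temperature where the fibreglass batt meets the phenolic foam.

Resistance network (inner→outer):
  R'_carbon steel = ln(0.0178/0.0151)/(2πk) = 0.1645/(2π·48.2) = 5.432×10^-4 m·K/W
  R'_fibreglass batt = ln(0.0315/0.0178)/(2πk) = 0.5708/(2π·0.0423) = 2.148 m·K/W
  R'_phenolic foam = ln(0.0392/0.0315)/(2πk) = 0.2187/(2π·0.0224) = 1.554 m·K/W
  R'_conv,out = 1/(2πr h) = 1/(2π·0.0392·10.4) = 0.3904 m·K/W
ΣR = 5.432×10^-4 + 2.148 + 1.554 + 0.3904 = 4.093 m·K/W
Q' = ΔT/ΣR = (-195 °C − 23.8 °C)/4.093 = -53.46 W/m
From the inner boundary to the fibreglass batt/phenolic foam interface, ΣR_partial = 2.149 m·K/W.
T_interface = T_in − Q'·ΣR_partial = -195 °C − (-53.46)(2.149) = -80.1 °C

T = -80.1 °C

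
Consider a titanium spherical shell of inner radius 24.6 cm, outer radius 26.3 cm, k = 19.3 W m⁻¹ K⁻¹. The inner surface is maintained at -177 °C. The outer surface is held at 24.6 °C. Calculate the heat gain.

Q = 4πk·ΔT/(1/r₁ − 1/r₂) = 4π × 19.3 × 201.6 / (1/0.246 − 1/0.263) = 1.86×10^5 W

Q = 186 kW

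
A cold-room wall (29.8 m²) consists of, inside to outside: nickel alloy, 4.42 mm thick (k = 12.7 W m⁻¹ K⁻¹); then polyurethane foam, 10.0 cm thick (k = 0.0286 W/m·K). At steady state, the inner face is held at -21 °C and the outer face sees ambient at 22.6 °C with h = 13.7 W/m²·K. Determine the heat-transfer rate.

Series thermal resistances, inner to outer:
  R_nickel alloy = L/(kA) = 0.00442/(12.7·29.8) = 1.168×10^-5 K/W
  R_polyurethane foam = L/(kA) = 0.100/(0.0286·29.8) = 0.1173 K/W
  R_conv,out = 1/(hA) = 1/(13.7·29.8) = 0.002449 K/W
ΣR = 1.168×10^-5 + 0.1173 + 0.002449 = 0.1198 K/W
Q = ΔT/ΣR = (-21 °C − 22.6 °C)/0.1198 = -364 W
(Negative Q ⇒ heat flows inward; heat gain = 364 W.)

Q = 364 W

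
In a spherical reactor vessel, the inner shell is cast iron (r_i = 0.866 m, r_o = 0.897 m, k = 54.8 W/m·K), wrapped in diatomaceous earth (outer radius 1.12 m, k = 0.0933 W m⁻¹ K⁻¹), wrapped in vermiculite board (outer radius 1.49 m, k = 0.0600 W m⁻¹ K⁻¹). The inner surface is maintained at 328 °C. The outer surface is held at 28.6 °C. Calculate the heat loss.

Series thermal resistances, inner to outer:
  R_cast iron = (1/0.866 − 1/0.897)/(4πk) = 0.03991/(4π·54.8) = 5.795×10^-5 K/W
  R_diatomaceous earth = (1/0.897 − 1/1.12)/(4πk) = 0.2220/(4π·0.0933) = 0.1893 K/W
  R_vermiculite board = (1/1.12 − 1/1.49)/(4πk) = 0.2217/(4π·0.0600) = 0.2941 K/W
ΣR = 5.795×10^-5 + 0.1893 + 0.2941 = 0.4835 K/W
Q = ΔT/ΣR = (328 °C − 28.6 °C)/0.4835 = 619 W

Q = 619 W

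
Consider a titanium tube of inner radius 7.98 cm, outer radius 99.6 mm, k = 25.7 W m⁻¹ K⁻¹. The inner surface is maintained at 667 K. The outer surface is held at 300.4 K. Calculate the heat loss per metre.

Q' = 2πk·ΔT/ln(r₂/r₁) = 2π × 25.7 × 366.6 / ln(0.0996/0.0798) = 2.67×10^5 W/m

Q' = 267 kW/m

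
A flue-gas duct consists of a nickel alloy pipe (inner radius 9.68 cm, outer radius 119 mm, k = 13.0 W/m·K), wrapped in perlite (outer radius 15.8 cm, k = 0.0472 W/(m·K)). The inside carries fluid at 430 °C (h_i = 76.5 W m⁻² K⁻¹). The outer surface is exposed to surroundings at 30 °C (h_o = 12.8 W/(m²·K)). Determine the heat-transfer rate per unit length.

Q' = 378 W/m

Series thermal resistances, inner to outer:
  R'_conv,in = 1/(2πr h) = 1/(2π·0.0968·76.5) = 0.02149 m·K/W
  R'_nickel alloy = ln(0.119/0.0968)/(2πk) = 0.2065/(2π·13.0) = 0.002528 m·K/W
  R'_perlite = ln(0.158/0.119)/(2πk) = 0.2835/(2π·0.0472) = 0.9558 m·K/W
  R'_conv,out = 1/(2πr h) = 1/(2π·0.158·12.8) = 0.07870 m·K/W
ΣR = 0.02149 + 0.002528 + 0.9558 + 0.07870 = 1.059 m·K/W
Q' = ΔT/ΣR = (430 °C − 30 °C)/1.059 = 378 W/m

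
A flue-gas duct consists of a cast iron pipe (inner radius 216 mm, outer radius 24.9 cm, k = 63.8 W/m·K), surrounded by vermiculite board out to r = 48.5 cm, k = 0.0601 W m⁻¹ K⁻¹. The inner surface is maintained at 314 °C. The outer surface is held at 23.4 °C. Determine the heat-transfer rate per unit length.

Resistance network (inner→outer):
  R'_cast iron = ln(0.249/0.216)/(2πk) = 0.1422/(2π·63.8) = 3.547×10^-4 m·K/W
  R'_vermiculite board = ln(0.485/0.249)/(2πk) = 0.6667/(2π·0.0601) = 1.766 m·K/W
ΣR = 3.547×10^-4 + 1.766 = 1.766 m·K/W
Q' = ΔT/ΣR = (314 °C − 23.4 °C)/1.766 = 165 W/m

Q' = 165 W/m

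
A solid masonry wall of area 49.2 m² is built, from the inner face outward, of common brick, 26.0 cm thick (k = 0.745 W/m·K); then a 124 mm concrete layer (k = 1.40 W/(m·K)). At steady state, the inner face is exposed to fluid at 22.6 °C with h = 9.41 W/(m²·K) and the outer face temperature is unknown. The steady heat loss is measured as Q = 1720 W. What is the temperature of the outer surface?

T_out = 3.59 °C

Sum the resistances:
  R_conv,in = 1/(hA) = 1/(9.41·49.2) = 0.002160 K/W
  R_common brick = L/(kA) = 0.260/(0.745·49.2) = 0.007093 K/W
  R_concrete = L/(kA) = 0.124/(1.40·49.2) = 0.001800 K/W
ΣR = 0.01105 K/W
ΔT = Q·ΣR = 1720 × 0.01105 = 19.01 K
Heat flows outward, so T_out = T_in − ΔT = 22.6 − 19.01 = 3.59 °C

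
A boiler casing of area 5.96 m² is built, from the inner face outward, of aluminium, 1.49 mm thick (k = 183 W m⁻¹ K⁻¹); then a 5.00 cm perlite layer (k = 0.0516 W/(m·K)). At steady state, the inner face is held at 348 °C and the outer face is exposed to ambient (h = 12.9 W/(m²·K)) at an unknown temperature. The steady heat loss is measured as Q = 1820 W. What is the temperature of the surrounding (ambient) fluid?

T_out = 28.4 °C

Series resistances:
  R_aluminium = L/(kA) = 0.00149/(183·5.96) = 1.366×10^-6 K/W
  R_perlite = L/(kA) = 0.0500/(0.0516·5.96) = 0.1626 K/W
  R_conv,out = 1/(hA) = 1/(12.9·5.96) = 0.01301 K/W
ΣR = 0.1756 K/W
ΔT = Q·ΣR = 1820 × 0.1756 = 319.6 K
Heat flows outward, so T_out = T_in − ΔT = 348 − 319.6 = 28.4 °C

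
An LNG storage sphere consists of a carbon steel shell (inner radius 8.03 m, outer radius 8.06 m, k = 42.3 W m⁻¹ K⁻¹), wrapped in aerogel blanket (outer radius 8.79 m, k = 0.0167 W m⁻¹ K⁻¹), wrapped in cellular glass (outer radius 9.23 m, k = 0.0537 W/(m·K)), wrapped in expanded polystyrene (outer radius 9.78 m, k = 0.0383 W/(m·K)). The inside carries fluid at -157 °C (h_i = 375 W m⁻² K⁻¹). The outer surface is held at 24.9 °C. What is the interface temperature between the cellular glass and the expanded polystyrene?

T = -8.1 °C

Resistance network (inner→outer):
  R_conv,in = 1/(4πr²h) = 1/(4π·8.03²·375) = 3.291×10^-6 K/W
  R_carbon steel = (1/8.03 − 1/8.06)/(4πk) = 4.635×10^-4/(4π·42.3) = 8.720×10^-7 K/W
  R_aerogel blanket = (1/8.06 − 1/8.79)/(4πk) = 0.01030/(4π·0.0167) = 0.04910 K/W
  R_cellular glass = (1/8.79 − 1/9.23)/(4πk) = 0.005423/(4π·0.0537) = 0.008037 K/W
  R_expanded polystyrene = (1/9.23 − 1/9.78)/(4πk) = 0.006093/(4π·0.0383) = 0.01266 K/W
ΣR = 3.291×10^-6 + 8.720×10^-7 + 0.04910 + 0.008037 + 0.01266 = 0.06980 K/W
Q = ΔT/ΣR = (-157 °C − 24.9 °C)/0.06980 = -2606 W
From the inner boundary to the cellular glass/expanded polystyrene interface, ΣR_partial = 0.05714 K/W.
T_interface = T_in − Q·ΣR_partial = -157 °C − (-2606)(0.05714) = -8.1 °C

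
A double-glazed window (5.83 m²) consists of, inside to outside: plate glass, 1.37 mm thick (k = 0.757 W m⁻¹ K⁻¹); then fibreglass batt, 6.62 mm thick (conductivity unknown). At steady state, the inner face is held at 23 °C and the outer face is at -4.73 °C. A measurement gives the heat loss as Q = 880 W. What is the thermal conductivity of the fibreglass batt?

k = 0.0364 W/m·K

ΣR = ΔT/Q = |23 − -4.73|/880 = 0.03151 K/W
Known resistances:
  R_plate glass = L/(kA) = 0.00137/(0.757·5.83) = 3.104×10^-4 K/W
R_fibreglass batt = ΣR − ΣR_known = 0.03151 − 3.104×10^-4 = 0.03120 K/W
L/(kA) = 0.03120 ⇒ k = 0.00662/(0.03120·5.83) = 0.0364 W/m·K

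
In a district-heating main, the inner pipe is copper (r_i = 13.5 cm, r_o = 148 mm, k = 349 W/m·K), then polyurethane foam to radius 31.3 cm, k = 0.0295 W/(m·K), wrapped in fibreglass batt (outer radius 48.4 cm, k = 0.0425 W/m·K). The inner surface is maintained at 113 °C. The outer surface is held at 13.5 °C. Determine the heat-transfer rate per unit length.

Resistance network (inner→outer):
  R'_copper = ln(0.148/0.135)/(2πk) = 0.09194/(2π·349) = 4.193×10^-5 m·K/W
  R'_polyurethane foam = ln(0.313/0.148)/(2πk) = 0.7490/(2π·0.0295) = 4.041 m·K/W
  R'_fibreglass batt = ln(0.484/0.313)/(2πk) = 0.4359/(2π·0.0425) = 1.632 m·K/W
ΣR = 4.193×10^-5 + 4.041 + 1.632 = 5.673 m·K/W
Q' = ΔT/ΣR = (113 °C − 13.5 °C)/5.673 = 17.5 W/m

Q' = 17.5 W/m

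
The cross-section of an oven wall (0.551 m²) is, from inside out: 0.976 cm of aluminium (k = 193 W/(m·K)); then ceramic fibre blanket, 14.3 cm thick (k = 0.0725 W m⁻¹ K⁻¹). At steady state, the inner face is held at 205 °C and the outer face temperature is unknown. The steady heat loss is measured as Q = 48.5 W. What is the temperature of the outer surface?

T_out = 31.4 °C

Sum the resistances:
  R_aluminium = L/(kA) = 0.00976/(193·0.551) = 9.178×10^-5 K/W
  R_ceramic fibre blanket = L/(kA) = 0.143/(0.0725·0.551) = 3.580 K/W
ΣR = 3.580 K/W
ΔT = Q·ΣR = 48.5 × 3.580 = 173.6 K
Heat flows outward, so T_out = T_in − ΔT = 205 − 173.6 = 31.4 °C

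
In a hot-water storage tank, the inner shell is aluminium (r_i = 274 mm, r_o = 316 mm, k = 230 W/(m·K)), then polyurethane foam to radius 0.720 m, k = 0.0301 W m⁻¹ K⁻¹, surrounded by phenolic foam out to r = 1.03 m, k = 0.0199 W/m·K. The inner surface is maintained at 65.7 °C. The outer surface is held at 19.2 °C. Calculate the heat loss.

Q = 7.30 W

Treat each layer as a resistance in series:
  R_aluminium = (1/0.274 − 1/0.316)/(4πk) = 0.4851/(4π·230) = 1.678×10^-4 K/W
  R_polyurethane foam = (1/0.316 − 1/0.720)/(4πk) = 1.776/(4π·0.0301) = 4.694 K/W
  R_phenolic foam = (1/0.720 − 1/1.03)/(4πk) = 0.4180/(4π·0.0199) = 1.672 K/W
ΣR = 1.678×10^-4 + 4.694 + 1.672 = 6.366 K/W
Q = ΔT/ΣR = (65.7 °C − 19.2 °C)/6.366 = 7.30 W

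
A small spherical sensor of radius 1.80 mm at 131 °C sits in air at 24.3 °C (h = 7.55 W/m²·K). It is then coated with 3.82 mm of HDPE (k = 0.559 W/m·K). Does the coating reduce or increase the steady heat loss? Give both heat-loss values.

increases: 0.0328 → 0.275 W

Critical radius for a sphere: r_cr = 2k/h = 0.148 m = 14.8 cm.
Outer radius after coating: r₂ = 0.00180 + 0.00382 = 0.00562 m.
Since r₁ < r_cr and r₂ ≤ r_cr, the coating moves toward the maximum at r_cr — heat loss rises.
Bare: R = 1/(4πr₁²h) = 3253 K/W; Q = 106.7/3253 = 0.0328 W.
Coated: R = R_cond + R_conv = 387.5 K/W; Q = 106.7/387.5 = 0.275 W.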